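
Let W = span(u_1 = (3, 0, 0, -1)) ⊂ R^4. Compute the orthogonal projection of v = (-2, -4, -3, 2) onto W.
proj_W(v) = (-12/5, 0, 0, 4/5)

Set up U = [u_1 | ... | u_1] ∈ R^(4×1). The projector onto W = col(U) is P = U (U^T U)^(-1) U^T.
Compute U^T U =
  [10],
and U^T v = (-8).
Solve U^T U · c = U^T v for the coefficients: c = (-4/5). The projection is proj_W(v) = U c.
Check: (v - proj_W(v)) · u_1 = 0  (should be 0).
Result: proj_W(v) = (-12/5, 0, 0, 4/5).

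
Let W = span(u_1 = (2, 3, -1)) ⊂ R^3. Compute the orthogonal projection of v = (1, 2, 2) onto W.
proj_W(v) = (6/7, 9/7, -3/7)

Set up U = [u_1 | ... | u_1] ∈ R^(3×1). The projector onto W = col(U) is P = U (U^T U)^(-1) U^T.
Compute U^T U =
  [14],
and U^T v = (6).
Solve U^T U · c = U^T v for the coefficients: c = (3/7). The projection is proj_W(v) = U c.
Check: (v - proj_W(v)) · u_1 = 0  (should be 0).
Result: proj_W(v) = (6/7, 9/7, -3/7).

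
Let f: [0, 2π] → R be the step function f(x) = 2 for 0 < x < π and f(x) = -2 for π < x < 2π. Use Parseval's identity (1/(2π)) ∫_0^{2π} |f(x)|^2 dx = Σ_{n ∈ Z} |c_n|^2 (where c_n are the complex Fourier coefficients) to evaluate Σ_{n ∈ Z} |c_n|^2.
Σ |c_n|^2 = 4

Parseval equates the L^2 energy of f (normalised by 1/(2π)) with the ℓ^2 sum of its Fourier coefficients: (1/(2π)) ∫_0^{2π} |f|^2 = Σ |c_n|^2.
Compute the left side: (1/(2π)) [∫_0^π 2^2 dx + ∫_π^{2π} (-2)^2 dx] = (1/(2π)) · (4π + 4π) = (4 + 4)/2 = 4.
So Σ_{n ∈ Z} |c_n|^2 = 4.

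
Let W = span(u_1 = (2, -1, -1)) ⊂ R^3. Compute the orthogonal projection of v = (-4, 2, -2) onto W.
proj_W(v) = (-8/3, 4/3, 4/3)

Set up U = [u_1 | ... | u_1] ∈ R^(3×1). The projector onto W = col(U) is P = U (U^T U)^(-1) U^T.
Compute U^T U =
  [6],
and U^T v = (-8).
Solve U^T U · c = U^T v for the coefficients: c = (-4/3). The projection is proj_W(v) = U c.
Check: (v - proj_W(v)) · u_1 = 0  (should be 0).
Result: proj_W(v) = (-8/3, 4/3, 4/3).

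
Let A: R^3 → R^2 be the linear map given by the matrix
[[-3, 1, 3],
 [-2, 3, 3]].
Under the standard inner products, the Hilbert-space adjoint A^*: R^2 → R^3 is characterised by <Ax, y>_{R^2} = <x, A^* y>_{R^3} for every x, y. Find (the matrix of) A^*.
A^* = A^T =
[[-3, -2],
 [1, 3],
 [3, 3]]

For real matrices with standard dot products, the defining identity <Ax, y> = <x, A^* y> gives (Ax)^T y = x^T (A^*) y, i.e. x^T A^T y = x^T (A^*) y. Since this holds for all x, y, we must have A^* = A^T. Therefore
A^* =
[[-3, -2],
 [1, 3],
 [3, 3]].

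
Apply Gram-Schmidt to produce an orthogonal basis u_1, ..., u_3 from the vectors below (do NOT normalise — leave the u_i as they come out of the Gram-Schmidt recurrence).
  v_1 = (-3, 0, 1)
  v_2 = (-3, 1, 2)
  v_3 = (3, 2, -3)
Orthogonal basis:
  u_1 = (-3, 0, 1)
  u_2 = (3/10, 1, 9/10)
  u_3 = (-12/19, 36/19, -36/19)

Apply the Gram-Schmidt recurrence
  u_1 = v_1
  u_i = v_i − Σ_{j<i} ((v_i · u_j) / (u_j · u_j)) · u_j.

Step by step this gives:
  u_1 = (-3, 0, 1)
  u_2 = (3/10, 1, 9/10)
  u_3 = (-12/19, 36/19, -36/19)

Orthogonality check:
  u_2 · u_1 = 0 (should be 0)
  u_3 · u_1 = 0 (should be 0)
  u_3 · u_2 = 0 (should be 0)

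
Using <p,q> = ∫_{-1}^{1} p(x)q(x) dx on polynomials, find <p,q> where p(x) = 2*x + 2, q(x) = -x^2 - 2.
<p,q> = -28/3

Expand the product: p(x)·q(x) = -2*x^3 - 2*x^2 - 4*x - 4.
∫_{-1}^{1} of each monomial x^k gives [2/(k+1) if k even, 0 if k odd]. Integrating term-by-term (or equivalently evaluating the antiderivative F(x) = -x^4/2 - 2*x^3/3 - 2*x^2 - 4*x at the endpoints):
  F(1) − F(−1) = -43/6 − (13/6) = -28/3.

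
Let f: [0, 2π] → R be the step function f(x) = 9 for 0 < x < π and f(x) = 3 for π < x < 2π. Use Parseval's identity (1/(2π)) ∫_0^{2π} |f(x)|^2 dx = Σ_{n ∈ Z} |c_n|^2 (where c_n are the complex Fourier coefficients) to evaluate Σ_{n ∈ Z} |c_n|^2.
Σ |c_n|^2 = 45

Parseval equates the L^2 energy of f (normalised by 1/(2π)) with the ℓ^2 sum of its Fourier coefficients: (1/(2π)) ∫_0^{2π} |f|^2 = Σ |c_n|^2.
Compute the left side: (1/(2π)) [∫_0^π 9^2 dx + ∫_π^{2π} 3^2 dx] = (1/(2π)) · (81π + 9π) = (81 + 9)/2 = 45.
So Σ_{n ∈ Z} |c_n|^2 = 45.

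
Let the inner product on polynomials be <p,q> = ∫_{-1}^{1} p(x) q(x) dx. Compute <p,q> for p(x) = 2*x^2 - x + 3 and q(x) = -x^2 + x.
<p,q> = -52/15

Expand the product: p(x)·q(x) = -2*x^4 + 3*x^3 - 4*x^2 + 3*x.
∫_{-1}^{1} of each monomial x^k gives [2/(k+1) if k even, 0 if k odd]. Integrating term-by-term (or equivalently evaluating the antiderivative F(x) = -2*x^5/5 + 3*x^4/4 - 4*x^3/3 + 3*x^2/2 at the endpoints):
  F(1) − F(−1) = 31/60 − (239/60) = -52/15.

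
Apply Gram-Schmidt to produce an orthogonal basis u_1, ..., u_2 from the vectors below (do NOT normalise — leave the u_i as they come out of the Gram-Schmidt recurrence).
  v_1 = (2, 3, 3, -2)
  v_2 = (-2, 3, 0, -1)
Orthogonal basis:
  u_1 = (2, 3, 3, -2)
  u_2 = (-33/13, 57/26, -21/26, -6/13)

Apply the Gram-Schmidt recurrence
  u_1 = v_1
  u_i = v_i − Σ_{j<i} ((v_i · u_j) / (u_j · u_j)) · u_j.

Step by step this gives:
  u_1 = (2, 3, 3, -2)
  u_2 = (-33/13, 57/26, -21/26, -6/13)

Orthogonality check:
  u_2 · u_1 = 0 (should be 0)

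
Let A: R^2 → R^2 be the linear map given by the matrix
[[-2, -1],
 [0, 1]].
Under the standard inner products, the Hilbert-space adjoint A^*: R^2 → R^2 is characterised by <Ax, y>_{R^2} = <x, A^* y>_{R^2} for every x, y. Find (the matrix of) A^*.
A^* = A^T =
[[-2, 0],
 [-1, 1]]

For real matrices with standard dot products, the defining identity <Ax, y> = <x, A^* y> gives (Ax)^T y = x^T (A^*) y, i.e. x^T A^T y = x^T (A^*) y. Since this holds for all x, y, we must have A^* = A^T. Therefore
A^* =
[[-2, 0],
 [-1, 1]].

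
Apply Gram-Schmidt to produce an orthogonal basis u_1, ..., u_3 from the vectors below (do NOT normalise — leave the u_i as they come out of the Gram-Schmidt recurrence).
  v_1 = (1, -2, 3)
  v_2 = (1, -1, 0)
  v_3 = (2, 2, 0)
Orthogonal basis:
  u_1 = (1, -2, 3)
  u_2 = (11/14, -4/7, -9/14)
  u_3 = (36/19, 36/19, 12/19)

Apply the Gram-Schmidt recurrence
  u_1 = v_1
  u_i = v_i − Σ_{j<i} ((v_i · u_j) / (u_j · u_j)) · u_j.

Step by step this gives:
  u_1 = (1, -2, 3)
  u_2 = (11/14, -4/7, -9/14)
  u_3 = (36/19, 36/19, 12/19)

Orthogonality check:
  u_2 · u_1 = 0 (should be 0)
  u_3 · u_1 = 0 (should be 0)
  u_3 · u_2 = 0 (should be 0)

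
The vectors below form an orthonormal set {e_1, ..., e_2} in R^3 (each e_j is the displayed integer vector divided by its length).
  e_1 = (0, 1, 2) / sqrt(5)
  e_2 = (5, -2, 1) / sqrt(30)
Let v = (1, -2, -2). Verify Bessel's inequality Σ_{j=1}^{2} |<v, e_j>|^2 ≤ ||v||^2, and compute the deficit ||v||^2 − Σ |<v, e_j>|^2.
Σ |<v, e_j>|^2 = 53/6; ||v||^2 = 9; deficit = 1/6

Write each e_j = u_j / sqrt(<u_j, u_j>) where u_j is the displayed integer vector. Then <v, e_j> = <v, u_j> / sqrt(<u_j, u_j>), so |<v, e_j>|^2 = <v, u_j>^2 / <u_j, u_j>.
Coefficients: <v, e_1> = -6/sqrt(5), <v, e_2> = 7/sqrt(30).
Square and sum: Σ |<v, e_j>|^2 = 53/6.
Compute ||v||^2 = v·v = 9.
Deficit = 9 − 53/6 = 1/6 ≥ 0, confirming Bessel's inequality. (The deficit equals ||v − Σ <v,e_j> e_j||^2, the squared distance from v to span{e_j}.)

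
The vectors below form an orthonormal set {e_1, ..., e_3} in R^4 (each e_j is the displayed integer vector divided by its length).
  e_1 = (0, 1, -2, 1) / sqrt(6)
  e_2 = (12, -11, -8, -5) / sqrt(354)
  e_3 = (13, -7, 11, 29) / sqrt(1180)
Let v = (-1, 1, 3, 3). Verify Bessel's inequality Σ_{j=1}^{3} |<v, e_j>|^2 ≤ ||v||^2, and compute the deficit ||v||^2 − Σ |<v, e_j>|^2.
Σ |<v, e_j>|^2 = 20; ||v||^2 = 20; deficit = 0

Write each e_j = u_j / sqrt(<u_j, u_j>) where u_j is the displayed integer vector. Then <v, e_j> = <v, u_j> / sqrt(<u_j, u_j>), so |<v, e_j>|^2 = <v, u_j>^2 / <u_j, u_j>.
Coefficients: <v, e_1> = -2/sqrt(6), <v, e_2> = -62/sqrt(354), <v, e_3> = 100/sqrt(1180).
Square and sum: Σ |<v, e_j>|^2 = 20.
Compute ||v||^2 = v·v = 20.
Deficit = 20 − 20 = 0 ≥ 0, confirming Bessel's inequality. (The deficit equals ||v − Σ <v,e_j> e_j||^2, the squared distance from v to span{e_j}.)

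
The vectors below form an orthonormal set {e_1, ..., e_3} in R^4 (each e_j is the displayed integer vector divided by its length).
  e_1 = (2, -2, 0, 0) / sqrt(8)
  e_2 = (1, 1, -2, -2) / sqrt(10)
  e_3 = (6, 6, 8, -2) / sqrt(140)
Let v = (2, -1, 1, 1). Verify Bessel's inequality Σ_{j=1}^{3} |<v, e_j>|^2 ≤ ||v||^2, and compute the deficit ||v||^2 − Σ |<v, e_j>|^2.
Σ |<v, e_j>|^2 = 45/7; ||v||^2 = 7; deficit = 4/7

Write each e_j = u_j / sqrt(<u_j, u_j>) where u_j is the displayed integer vector. Then <v, e_j> = <v, u_j> / sqrt(<u_j, u_j>), so |<v, e_j>|^2 = <v, u_j>^2 / <u_j, u_j>.
Coefficients: <v, e_1> = 6/sqrt(8), <v, e_2> = -3/sqrt(10), <v, e_3> = 12/sqrt(140).
Square and sum: Σ |<v, e_j>|^2 = 45/7.
Compute ||v||^2 = v·v = 7.
Deficit = 7 − 45/7 = 4/7 ≥ 0, confirming Bessel's inequality. (The deficit equals ||v − Σ <v,e_j> e_j||^2, the squared distance from v to span{e_j}.)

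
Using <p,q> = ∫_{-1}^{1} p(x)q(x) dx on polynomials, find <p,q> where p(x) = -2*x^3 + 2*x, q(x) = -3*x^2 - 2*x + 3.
<p,q> = -16/15

Expand the product: p(x)·q(x) = 6*x^5 + 4*x^4 - 12*x^3 - 4*x^2 + 6*x.
∫_{-1}^{1} of each monomial x^k gives [2/(k+1) if k even, 0 if k odd]. Integrating term-by-term (or equivalently evaluating the antiderivative F(x) = x^6 + 4*x^5/5 - 3*x^4 - 4*x^3/3 + 3*x^2 at the endpoints):
  F(1) − F(−1) = 7/15 − (23/15) = -16/15.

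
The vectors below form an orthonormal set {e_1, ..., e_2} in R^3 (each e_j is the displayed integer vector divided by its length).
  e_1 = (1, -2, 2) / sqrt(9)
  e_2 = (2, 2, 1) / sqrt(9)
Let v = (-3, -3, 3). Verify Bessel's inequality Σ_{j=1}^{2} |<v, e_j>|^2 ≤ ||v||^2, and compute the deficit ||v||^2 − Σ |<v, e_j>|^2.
Σ |<v, e_j>|^2 = 18; ||v||^2 = 27; deficit = 9

Write each e_j = u_j / sqrt(<u_j, u_j>) where u_j is the displayed integer vector. Then <v, e_j> = <v, u_j> / sqrt(<u_j, u_j>), so |<v, e_j>|^2 = <v, u_j>^2 / <u_j, u_j>.
Coefficients: <v, e_1> = 9/sqrt(9), <v, e_2> = -9/sqrt(9).
Square and sum: Σ |<v, e_j>|^2 = 18.
Compute ||v||^2 = v·v = 27.
Deficit = 27 − 18 = 9 ≥ 0, confirming Bessel's inequality. (The deficit equals ||v − Σ <v,e_j> e_j||^2, the squared distance from v to span{e_j}.)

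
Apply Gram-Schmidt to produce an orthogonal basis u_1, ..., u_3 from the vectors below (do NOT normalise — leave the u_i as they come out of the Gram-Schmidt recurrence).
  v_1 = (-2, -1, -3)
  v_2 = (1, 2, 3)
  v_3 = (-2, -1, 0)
Orthogonal basis:
  u_1 = (-2, -1, -3)
  u_2 = (-6/7, 15/14, 3/14)
  u_3 = (-1, -1, 1)

Apply the Gram-Schmidt recurrence
  u_1 = v_1
  u_i = v_i − Σ_{j<i} ((v_i · u_j) / (u_j · u_j)) · u_j.

Step by step this gives:
  u_1 = (-2, -1, -3)
  u_2 = (-6/7, 15/14, 3/14)
  u_3 = (-1, -1, 1)

Orthogonality check:
  u_2 · u_1 = 0 (should be 0)
  u_3 · u_1 = 0 (should be 0)
  u_3 · u_2 = 0 (should be 0)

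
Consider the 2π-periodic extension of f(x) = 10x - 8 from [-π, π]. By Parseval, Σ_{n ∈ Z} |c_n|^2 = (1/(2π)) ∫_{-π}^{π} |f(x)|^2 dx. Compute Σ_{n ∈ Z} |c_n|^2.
Σ |c_n|^2 = 100π^2/3 + 64

Expand and integrate term by term over [-π, π]:
  ∫ (10x)^2 dx = 100·(2π^3/3); ∫ 2·10·(-8)·x dx = 0 (odd integrand); ∫ (-8)^2 dx = 64·2π.
So (1/(2π)) ∫_{-π}^{π} (10x - 8)^2 dx = 100π^2/3 + 64 = 100π^2/3 + 64.
Parseval ⇒ Σ |c_n|^2 = 100π^2/3 + 64.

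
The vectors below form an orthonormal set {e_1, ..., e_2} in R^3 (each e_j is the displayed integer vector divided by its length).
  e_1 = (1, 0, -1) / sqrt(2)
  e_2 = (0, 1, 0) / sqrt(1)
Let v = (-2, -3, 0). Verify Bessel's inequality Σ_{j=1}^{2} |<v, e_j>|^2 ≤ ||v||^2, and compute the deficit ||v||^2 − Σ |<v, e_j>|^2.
Σ |<v, e_j>|^2 = 11; ||v||^2 = 13; deficit = 2

Write each e_j = u_j / sqrt(<u_j, u_j>) where u_j is the displayed integer vector. Then <v, e_j> = <v, u_j> / sqrt(<u_j, u_j>), so |<v, e_j>|^2 = <v, u_j>^2 / <u_j, u_j>.
Coefficients: <v, e_1> = -2/sqrt(2), <v, e_2> = -3/sqrt(1).
Square and sum: Σ |<v, e_j>|^2 = 11.
Compute ||v||^2 = v·v = 13.
Deficit = 13 − 11 = 2 ≥ 0, confirming Bessel's inequality. (The deficit equals ||v − Σ <v,e_j> e_j||^2, the squared distance from v to span{e_j}.)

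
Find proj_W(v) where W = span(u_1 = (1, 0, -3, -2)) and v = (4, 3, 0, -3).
proj_W(v) = (5/7, 0, -15/7, -10/7)

Set up U = [u_1 | ... | u_1] ∈ R^(4×1). The projector onto W = col(U) is P = U (U^T U)^(-1) U^T.
Compute U^T U =
  [14],
and U^T v = (10).
Solve U^T U · c = U^T v for the coefficients: c = (5/7). The projection is proj_W(v) = U c.
Check: (v - proj_W(v)) · u_1 = 0  (should be 0).
Result: proj_W(v) = (5/7, 0, -15/7, -10/7).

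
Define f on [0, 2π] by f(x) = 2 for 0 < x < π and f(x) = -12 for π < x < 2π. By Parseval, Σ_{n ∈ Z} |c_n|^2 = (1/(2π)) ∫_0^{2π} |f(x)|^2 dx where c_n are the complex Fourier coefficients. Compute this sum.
Σ |c_n|^2 = 74

Parseval equates the L^2 energy of f (normalised by 1/(2π)) with the ℓ^2 sum of its Fourier coefficients: (1/(2π)) ∫_0^{2π} |f|^2 = Σ |c_n|^2.
Compute the left side: (1/(2π)) [∫_0^π 2^2 dx + ∫_π^{2π} (-12)^2 dx] = (1/(2π)) · (4π + 144π) = (4 + 144)/2 = 74.
So Σ_{n ∈ Z} |c_n|^2 = 74.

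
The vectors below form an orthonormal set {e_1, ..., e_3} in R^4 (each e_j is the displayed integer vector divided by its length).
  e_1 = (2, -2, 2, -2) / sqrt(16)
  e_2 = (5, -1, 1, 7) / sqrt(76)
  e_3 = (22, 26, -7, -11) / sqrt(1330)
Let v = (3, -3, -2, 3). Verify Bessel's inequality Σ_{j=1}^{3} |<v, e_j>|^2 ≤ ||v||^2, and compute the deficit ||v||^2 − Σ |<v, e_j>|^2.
Σ |<v, e_j>|^2 = 1329/70; ||v||^2 = 31; deficit = 841/70

Write each e_j = u_j / sqrt(<u_j, u_j>) where u_j is the displayed integer vector. Then <v, e_j> = <v, u_j> / sqrt(<u_j, u_j>), so |<v, e_j>|^2 = <v, u_j>^2 / <u_j, u_j>.
Coefficients: <v, e_1> = 2/sqrt(16), <v, e_2> = 37/sqrt(76), <v, e_3> = -31/sqrt(1330).
Square and sum: Σ |<v, e_j>|^2 = 1329/70.
Compute ||v||^2 = v·v = 31.
Deficit = 31 − 1329/70 = 841/70 ≥ 0, confirming Bessel's inequality. (The deficit equals ||v − Σ <v,e_j> e_j||^2, the squared distance from v to span{e_j}.)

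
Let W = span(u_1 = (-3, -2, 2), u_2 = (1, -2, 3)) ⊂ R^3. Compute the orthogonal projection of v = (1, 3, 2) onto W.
proj_W(v) = (283/189, 50/189, 2/189)

Set up U = [u_1 | ... | u_2] ∈ R^(3×2). The projector onto W = col(U) is P = U (U^T U)^(-1) U^T.
Compute U^T U =
  [17, 7]
  [7, 14],
and U^T v = (-5, 1).
Solve U^T U · c = U^T v for the coefficients: c = (-11/27, 52/189). The projection is proj_W(v) = U c.
Check: (v - proj_W(v)) · u_1 = 0  (should be 0).
Check: (v - proj_W(v)) · u_2 = 0  (should be 0).
Result: proj_W(v) = (283/189, 50/189, 2/189).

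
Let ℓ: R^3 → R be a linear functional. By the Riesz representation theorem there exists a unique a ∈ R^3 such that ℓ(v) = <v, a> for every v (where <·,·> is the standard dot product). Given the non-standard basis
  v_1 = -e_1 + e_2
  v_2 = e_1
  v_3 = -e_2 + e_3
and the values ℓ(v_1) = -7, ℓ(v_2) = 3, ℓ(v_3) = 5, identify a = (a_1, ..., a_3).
a = (3, -4, 1)

Write a = (a_1, ..., a_3) in the standard basis. For each basis vector v_i, ℓ(v_i) = <v_i, a> is a linear equation in the a_j's. Collect the n equations into a matrix system V a = ℓ, where row i of V is v_i (expressed in the standard basis). Since V is invertible (lower-triangular with 1s on the diagonal, up to permutation), solve by back-substitution:
  V =
[[-1, 1, 0],
 [1, 0, 0],
 [0, -1, 1]]
  V a = (-7, 3, 5)
Solving gives a = (3, -4, 1).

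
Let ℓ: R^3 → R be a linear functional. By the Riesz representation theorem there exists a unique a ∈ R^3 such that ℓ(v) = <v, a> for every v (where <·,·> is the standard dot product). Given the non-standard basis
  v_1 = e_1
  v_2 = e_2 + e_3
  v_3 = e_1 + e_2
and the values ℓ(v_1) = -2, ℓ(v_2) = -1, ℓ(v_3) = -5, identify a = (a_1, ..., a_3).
a = (-2, -3, 2)

Write a = (a_1, ..., a_3) in the standard basis. For each basis vector v_i, ℓ(v_i) = <v_i, a> is a linear equation in the a_j's. Collect the n equations into a matrix system V a = ℓ, where row i of V is v_i (expressed in the standard basis). Since V is invertible (lower-triangular with 1s on the diagonal, up to permutation), solve by back-substitution:
  V =
[[1, 0, 0],
 [0, 1, 1],
 [1, 1, 0]]
  V a = (-2, -1, -5)
Solving gives a = (-2, -3, 2).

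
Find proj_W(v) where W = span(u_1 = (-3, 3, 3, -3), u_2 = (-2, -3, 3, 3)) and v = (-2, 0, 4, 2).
proj_W(v) = (-110/41, -130/123, 422/123, 130/123)

Set up U = [u_1 | ... | u_2] ∈ R^(4×2). The projector onto W = col(U) is P = U (U^T U)^(-1) U^T.
Compute U^T U =
  [36, -3]
  [-3, 31],
and U^T v = (12, 22).
Solve U^T U · c = U^T v for the coefficients: c = (146/369, 92/123). The projection is proj_W(v) = U c.
Check: (v - proj_W(v)) · u_1 = 0  (should be 0).
Check: (v - proj_W(v)) · u_2 = 0  (should be 0).
Result: proj_W(v) = (-110/41, -130/123, 422/123, 130/123).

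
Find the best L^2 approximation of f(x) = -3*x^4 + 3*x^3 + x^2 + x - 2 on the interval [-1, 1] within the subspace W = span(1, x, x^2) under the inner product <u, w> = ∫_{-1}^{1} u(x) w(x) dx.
g(x) = -11*x^2/7 + 14*x/5 - 61/35

The best approximation g ∈ W is the orthogonal projection of f onto W. Writing g = a_0 + a_1 x + a_2 x^2, the coefficients solve the normal equations G · a = b where
  G_{ij} = <φ_i, φ_j> and b_i = <f, φ_i>, with φ_0 = 1, φ_1 = x, φ_2 = x^2.
G =
  [2, 0, 2/3]
  [0, 2/3, 0]
  [2/3, 0, 2/5],
b = (-68/15, 28/15, -188/105).
Solving gives a_0 = -61/35, a_1 = 14/5, a_2 = -11/7, so
  g(x) = -11*x^2/7 + 14*x/5 - 61/35.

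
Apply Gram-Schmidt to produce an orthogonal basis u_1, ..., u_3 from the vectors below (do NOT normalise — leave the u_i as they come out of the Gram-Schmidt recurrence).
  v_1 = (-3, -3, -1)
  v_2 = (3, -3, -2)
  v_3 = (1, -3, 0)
Orthogonal basis:
  u_1 = (-3, -3, -1)
  u_2 = (63/19, -51/19, -36/19)
  u_3 = (5/23, -15/23, 30/23)

Apply the Gram-Schmidt recurrence
  u_1 = v_1
  u_i = v_i − Σ_{j<i} ((v_i · u_j) / (u_j · u_j)) · u_j.

Step by step this gives:
  u_1 = (-3, -3, -1)
  u_2 = (63/19, -51/19, -36/19)
  u_3 = (5/23, -15/23, 30/23)

Orthogonality check:
  u_2 · u_1 = 0 (should be 0)
  u_3 · u_1 = 0 (should be 0)
  u_3 · u_2 = 0 (should be 0)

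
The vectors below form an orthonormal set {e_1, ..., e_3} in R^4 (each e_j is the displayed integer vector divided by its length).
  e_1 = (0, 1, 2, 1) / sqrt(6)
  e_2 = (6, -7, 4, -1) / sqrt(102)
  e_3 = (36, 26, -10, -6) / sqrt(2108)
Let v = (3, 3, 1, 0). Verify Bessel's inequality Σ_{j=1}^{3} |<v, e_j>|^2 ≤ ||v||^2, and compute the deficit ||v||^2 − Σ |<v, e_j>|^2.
Σ |<v, e_j>|^2 = 585/31; ||v||^2 = 19; deficit = 4/31

Write each e_j = u_j / sqrt(<u_j, u_j>) where u_j is the displayed integer vector. Then <v, e_j> = <v, u_j> / sqrt(<u_j, u_j>), so |<v, e_j>|^2 = <v, u_j>^2 / <u_j, u_j>.
Coefficients: <v, e_1> = 5/sqrt(6), <v, e_2> = 1/sqrt(102), <v, e_3> = 176/sqrt(2108).
Square and sum: Σ |<v, e_j>|^2 = 585/31.
Compute ||v||^2 = v·v = 19.
Deficit = 19 − 585/31 = 4/31 ≥ 0, confirming Bessel's inequality. (The deficit equals ||v − Σ <v,e_j> e_j||^2, the squared distance from v to span{e_j}.)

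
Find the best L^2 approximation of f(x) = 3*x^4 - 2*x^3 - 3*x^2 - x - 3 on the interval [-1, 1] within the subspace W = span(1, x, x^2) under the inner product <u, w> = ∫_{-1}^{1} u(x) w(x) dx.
g(x) = -3*x^2/7 - 11*x/5 - 114/35

The best approximation g ∈ W is the orthogonal projection of f onto W. Writing g = a_0 + a_1 x + a_2 x^2, the coefficients solve the normal equations G · a = b where
  G_{ij} = <φ_i, φ_j> and b_i = <f, φ_i>, with φ_0 = 1, φ_1 = x, φ_2 = x^2.
G =
  [2, 0, 2/3]
  [0, 2/3, 0]
  [2/3, 0, 2/5],
b = (-34/5, -22/15, -82/35).
Solving gives a_0 = -114/35, a_1 = -11/5, a_2 = -3/7, so
  g(x) = -3*x^2/7 - 11*x/5 - 114/35.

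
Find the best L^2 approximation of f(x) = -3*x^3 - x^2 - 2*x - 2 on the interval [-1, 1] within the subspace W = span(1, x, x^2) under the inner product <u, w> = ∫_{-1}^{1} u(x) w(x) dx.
g(x) = -x^2 - 19*x/5 - 2

The best approximation g ∈ W is the orthogonal projection of f onto W. Writing g = a_0 + a_1 x + a_2 x^2, the coefficients solve the normal equations G · a = b where
  G_{ij} = <φ_i, φ_j> and b_i = <f, φ_i>, with φ_0 = 1, φ_1 = x, φ_2 = x^2.
G =
  [2, 0, 2/3]
  [0, 2/3, 0]
  [2/3, 0, 2/5],
b = (-14/3, -38/15, -26/15).
Solving gives a_0 = -2, a_1 = -19/5, a_2 = -1, so
  g(x) = -x^2 - 19*x/5 - 2.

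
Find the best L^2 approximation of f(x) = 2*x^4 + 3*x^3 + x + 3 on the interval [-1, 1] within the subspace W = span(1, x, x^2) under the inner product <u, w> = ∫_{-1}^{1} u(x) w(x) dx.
g(x) = 12*x^2/7 + 14*x/5 + 99/35

The best approximation g ∈ W is the orthogonal projection of f onto W. Writing g = a_0 + a_1 x + a_2 x^2, the coefficients solve the normal equations G · a = b where
  G_{ij} = <φ_i, φ_j> and b_i = <f, φ_i>, with φ_0 = 1, φ_1 = x, φ_2 = x^2.
G =
  [2, 0, 2/3]
  [0, 2/3, 0]
  [2/3, 0, 2/5],
b = (34/5, 28/15, 18/7).
Solving gives a_0 = 99/35, a_1 = 14/5, a_2 = 12/7, so
  g(x) = 12*x^2/7 + 14*x/5 + 99/35.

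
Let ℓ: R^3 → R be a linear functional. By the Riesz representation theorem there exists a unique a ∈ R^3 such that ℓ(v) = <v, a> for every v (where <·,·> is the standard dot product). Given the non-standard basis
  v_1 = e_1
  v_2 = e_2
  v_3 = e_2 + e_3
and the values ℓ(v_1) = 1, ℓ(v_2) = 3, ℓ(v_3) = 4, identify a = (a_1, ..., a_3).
a = (1, 3, 1)

Write a = (a_1, ..., a_3) in the standard basis. For each basis vector v_i, ℓ(v_i) = <v_i, a> is a linear equation in the a_j's. Collect the n equations into a matrix system V a = ℓ, where row i of V is v_i (expressed in the standard basis). Since V is invertible (lower-triangular with 1s on the diagonal, up to permutation), solve by back-substitution:
  V =
[[1, 0, 0],
 [0, 1, 0],
 [0, 1, 1]]
  V a = (1, 3, 4)
Solving gives a = (1, 3, 1).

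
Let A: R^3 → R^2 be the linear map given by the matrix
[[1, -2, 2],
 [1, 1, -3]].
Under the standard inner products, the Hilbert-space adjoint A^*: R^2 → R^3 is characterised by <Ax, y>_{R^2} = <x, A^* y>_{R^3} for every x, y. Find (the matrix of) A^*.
A^* = A^T =
[[1, 1],
 [-2, 1],
 [2, -3]]

For real matrices with standard dot products, the defining identity <Ax, y> = <x, A^* y> gives (Ax)^T y = x^T (A^*) y, i.e. x^T A^T y = x^T (A^*) y. Since this holds for all x, y, we must have A^* = A^T. Therefore
A^* =
[[1, 1],
 [-2, 1],
 [2, -3]].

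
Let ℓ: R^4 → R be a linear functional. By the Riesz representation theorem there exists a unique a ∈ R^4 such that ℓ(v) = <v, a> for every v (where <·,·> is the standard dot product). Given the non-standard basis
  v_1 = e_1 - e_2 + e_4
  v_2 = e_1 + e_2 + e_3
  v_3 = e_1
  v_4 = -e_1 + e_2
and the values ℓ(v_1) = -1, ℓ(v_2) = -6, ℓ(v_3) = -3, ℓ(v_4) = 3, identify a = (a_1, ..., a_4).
a = (-3, 0, -3, 2)

Write a = (a_1, ..., a_4) in the standard basis. For each basis vector v_i, ℓ(v_i) = <v_i, a> is a linear equation in the a_j's. Collect the n equations into a matrix system V a = ℓ, where row i of V is v_i (expressed in the standard basis). Since V is invertible (lower-triangular with 1s on the diagonal, up to permutation), solve by back-substitution:
  V =
[[1, -1, 0, 1],
 [1, 1, 1, 0],
 [1, 0, 0, 0],
 [-1, 1, 0, 0]]
  V a = (-1, -6, -3, 3)
Solving gives a = (-3, 0, -3, 2).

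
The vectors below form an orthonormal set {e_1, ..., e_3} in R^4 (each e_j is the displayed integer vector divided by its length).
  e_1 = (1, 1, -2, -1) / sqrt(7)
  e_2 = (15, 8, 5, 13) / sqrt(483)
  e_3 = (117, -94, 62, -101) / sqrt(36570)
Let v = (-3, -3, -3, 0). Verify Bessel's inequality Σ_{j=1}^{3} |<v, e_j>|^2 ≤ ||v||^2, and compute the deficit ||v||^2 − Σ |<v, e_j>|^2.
Σ |<v, e_j>|^2 = 1737/106; ||v||^2 = 27; deficit = 1125/106

Write each e_j = u_j / sqrt(<u_j, u_j>) where u_j is the displayed integer vector. Then <v, e_j> = <v, u_j> / sqrt(<u_j, u_j>), so |<v, e_j>|^2 = <v, u_j>^2 / <u_j, u_j>.
Coefficients: <v, e_1> = 0/sqrt(7), <v, e_2> = -84/sqrt(483), <v, e_3> = -255/sqrt(36570).
Square and sum: Σ |<v, e_j>|^2 = 1737/106.
Compute ||v||^2 = v·v = 27.
Deficit = 27 − 1737/106 = 1125/106 ≥ 0, confirming Bessel's inequality. (The deficit equals ||v − Σ <v,e_j> e_j||^2, the squared distance from v to span{e_j}.)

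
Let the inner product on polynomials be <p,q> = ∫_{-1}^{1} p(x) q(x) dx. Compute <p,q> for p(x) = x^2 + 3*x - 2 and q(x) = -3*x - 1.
<p,q> = -8/3

Expand the product: p(x)·q(x) = -3*x^3 - 10*x^2 + 3*x + 2.
∫_{-1}^{1} of each monomial x^k gives [2/(k+1) if k even, 0 if k odd]. Integrating term-by-term (or equivalently evaluating the antiderivative F(x) = -3*x^4/4 - 10*x^3/3 + 3*x^2/2 + 2*x at the endpoints):
  F(1) − F(−1) = -7/12 − (25/12) = -8/3.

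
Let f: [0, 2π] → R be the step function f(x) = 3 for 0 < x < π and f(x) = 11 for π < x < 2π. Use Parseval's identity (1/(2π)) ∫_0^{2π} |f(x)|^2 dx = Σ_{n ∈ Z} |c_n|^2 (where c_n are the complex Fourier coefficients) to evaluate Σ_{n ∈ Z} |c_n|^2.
Σ |c_n|^2 = 65

Parseval equates the L^2 energy of f (normalised by 1/(2π)) with the ℓ^2 sum of its Fourier coefficients: (1/(2π)) ∫_0^{2π} |f|^2 = Σ |c_n|^2.
Compute the left side: (1/(2π)) [∫_0^π 3^2 dx + ∫_π^{2π} 11^2 dx] = (1/(2π)) · (9π + 121π) = (9 + 121)/2 = 65.
So Σ_{n ∈ Z} |c_n|^2 = 65.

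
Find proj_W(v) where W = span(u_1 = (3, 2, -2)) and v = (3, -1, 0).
proj_W(v) = (21/17, 14/17, -14/17)

Set up U = [u_1 | ... | u_1] ∈ R^(3×1). The projector onto W = col(U) is P = U (U^T U)^(-1) U^T.
Compute U^T U =
  [17],
and U^T v = (7).
Solve U^T U · c = U^T v for the coefficients: c = (7/17). The projection is proj_W(v) = U c.
Check: (v - proj_W(v)) · u_1 = 0  (should be 0).
Result: proj_W(v) = (21/17, 14/17, -14/17).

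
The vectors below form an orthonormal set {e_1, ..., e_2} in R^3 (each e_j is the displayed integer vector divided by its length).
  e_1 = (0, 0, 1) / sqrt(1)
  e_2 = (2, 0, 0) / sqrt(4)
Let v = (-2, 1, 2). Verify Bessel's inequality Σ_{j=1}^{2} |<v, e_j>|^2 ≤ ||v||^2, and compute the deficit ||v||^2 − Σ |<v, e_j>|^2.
Σ |<v, e_j>|^2 = 8; ||v||^2 = 9; deficit = 1

Write each e_j = u_j / sqrt(<u_j, u_j>) where u_j is the displayed integer vector. Then <v, e_j> = <v, u_j> / sqrt(<u_j, u_j>), so |<v, e_j>|^2 = <v, u_j>^2 / <u_j, u_j>.
Coefficients: <v, e_1> = 2/sqrt(1), <v, e_2> = -4/sqrt(4).
Square and sum: Σ |<v, e_j>|^2 = 8.
Compute ||v||^2 = v·v = 9.
Deficit = 9 − 8 = 1 ≥ 0, confirming Bessel's inequality. (The deficit equals ||v − Σ <v,e_j> e_j||^2, the squared distance from v to span{e_j}.)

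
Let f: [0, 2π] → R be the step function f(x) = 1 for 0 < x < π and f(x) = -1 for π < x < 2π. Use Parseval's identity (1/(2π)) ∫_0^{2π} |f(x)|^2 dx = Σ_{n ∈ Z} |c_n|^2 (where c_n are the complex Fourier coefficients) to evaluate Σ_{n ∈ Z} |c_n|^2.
Σ |c_n|^2 = 1

Parseval equates the L^2 energy of f (normalised by 1/(2π)) with the ℓ^2 sum of its Fourier coefficients: (1/(2π)) ∫_0^{2π} |f|^2 = Σ |c_n|^2.
Compute the left side: (1/(2π)) [∫_0^π 1^2 dx + ∫_π^{2π} (-1)^2 dx] = (1/(2π)) · (1π + 1π) = (1 + 1)/2 = 1.
So Σ_{n ∈ Z} |c_n|^2 = 1.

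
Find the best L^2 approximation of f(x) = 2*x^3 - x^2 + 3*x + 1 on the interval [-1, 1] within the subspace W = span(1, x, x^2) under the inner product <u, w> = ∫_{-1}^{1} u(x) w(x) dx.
g(x) = -x^2 + 21*x/5 + 1

The best approximation g ∈ W is the orthogonal projection of f onto W. Writing g = a_0 + a_1 x + a_2 x^2, the coefficients solve the normal equations G · a = b where
  G_{ij} = <φ_i, φ_j> and b_i = <f, φ_i>, with φ_0 = 1, φ_1 = x, φ_2 = x^2.
G =
  [2, 0, 2/3]
  [0, 2/3, 0]
  [2/3, 0, 2/5],
b = (4/3, 14/5, 4/15).
Solving gives a_0 = 1, a_1 = 21/5, a_2 = -1, so
  g(x) = -x^2 + 21*x/5 + 1.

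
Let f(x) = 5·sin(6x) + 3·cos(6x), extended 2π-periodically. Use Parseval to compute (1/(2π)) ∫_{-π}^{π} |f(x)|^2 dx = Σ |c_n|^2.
Σ |c_n|^2 = 17

Expand |f|^2 and use orthogonality of {sin(nx), cos(mx)} on [-π, π]:
  ∫_{-π}^{π} sin(nx)^2 dx = π, ∫ cos(mx)^2 dx = π, and cross terms integrate to 0.
So ∫_{-π}^{π} f(x)^2 dx = 5^2 · π + 3^2 · π = (25 + 9)π.
Divide by 2π: (25 + 9)/2 = 17.
By Parseval, this equals Σ |c_n|^2.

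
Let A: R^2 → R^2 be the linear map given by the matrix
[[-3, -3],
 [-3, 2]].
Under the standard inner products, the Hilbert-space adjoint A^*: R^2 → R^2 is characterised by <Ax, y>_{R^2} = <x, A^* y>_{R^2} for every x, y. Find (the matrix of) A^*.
A^* = A^T =
[[-3, -3],
 [-3, 2]]

For real matrices with standard dot products, the defining identity <Ax, y> = <x, A^* y> gives (Ax)^T y = x^T (A^*) y, i.e. x^T A^T y = x^T (A^*) y. Since this holds for all x, y, we must have A^* = A^T. Therefore
A^* =
[[-3, -3],
 [-3, 2]].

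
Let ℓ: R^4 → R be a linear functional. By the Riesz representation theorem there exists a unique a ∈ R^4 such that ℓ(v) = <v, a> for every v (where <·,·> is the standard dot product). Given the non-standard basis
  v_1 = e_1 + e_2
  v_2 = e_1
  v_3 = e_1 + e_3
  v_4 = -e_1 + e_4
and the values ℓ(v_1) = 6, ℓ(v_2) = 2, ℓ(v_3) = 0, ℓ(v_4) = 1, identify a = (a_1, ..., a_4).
a = (2, 4, -2, 3)

Write a = (a_1, ..., a_4) in the standard basis. For each basis vector v_i, ℓ(v_i) = <v_i, a> is a linear equation in the a_j's. Collect the n equations into a matrix system V a = ℓ, where row i of V is v_i (expressed in the standard basis). Since V is invertible (lower-triangular with 1s on the diagonal, up to permutation), solve by back-substitution:
  V =
[[1, 1, 0, 0],
 [1, 0, 0, 0],
 [1, 0, 1, 0],
 [-1, 0, 0, 1]]
  V a = (6, 2, 0, 1)
Solving gives a = (2, 4, -2, 3).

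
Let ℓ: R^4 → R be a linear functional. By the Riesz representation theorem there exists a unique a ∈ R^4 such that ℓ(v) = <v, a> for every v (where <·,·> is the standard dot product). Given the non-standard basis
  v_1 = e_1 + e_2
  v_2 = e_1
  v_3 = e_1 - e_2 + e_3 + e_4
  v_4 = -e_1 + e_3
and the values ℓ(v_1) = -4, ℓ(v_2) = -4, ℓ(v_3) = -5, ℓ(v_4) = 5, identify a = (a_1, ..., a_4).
a = (-4, 0, 1, -2)

Write a = (a_1, ..., a_4) in the standard basis. For each basis vector v_i, ℓ(v_i) = <v_i, a> is a linear equation in the a_j's. Collect the n equations into a matrix system V a = ℓ, where row i of V is v_i (expressed in the standard basis). Since V is invertible (lower-triangular with 1s on the diagonal, up to permutation), solve by back-substitution:
  V =
[[1, 1, 0, 0],
 [1, 0, 0, 0],
 [1, -1, 1, 1],
 [-1, 0, 1, 0]]
  V a = (-4, -4, -5, 5)
Solving gives a = (-4, 0, 1, -2).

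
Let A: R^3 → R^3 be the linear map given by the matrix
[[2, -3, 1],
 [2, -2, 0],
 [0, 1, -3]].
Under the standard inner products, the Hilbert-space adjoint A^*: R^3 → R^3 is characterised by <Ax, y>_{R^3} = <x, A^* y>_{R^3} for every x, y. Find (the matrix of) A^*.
A^* = A^T =
[[2, 2, 0],
 [-3, -2, 1],
 [1, 0, -3]]

For real matrices with standard dot products, the defining identity <Ax, y> = <x, A^* y> gives (Ax)^T y = x^T (A^*) y, i.e. x^T A^T y = x^T (A^*) y. Since this holds for all x, y, we must have A^* = A^T. Therefore
A^* =
[[2, 2, 0],
 [-3, -2, 1],
 [1, 0, -3]].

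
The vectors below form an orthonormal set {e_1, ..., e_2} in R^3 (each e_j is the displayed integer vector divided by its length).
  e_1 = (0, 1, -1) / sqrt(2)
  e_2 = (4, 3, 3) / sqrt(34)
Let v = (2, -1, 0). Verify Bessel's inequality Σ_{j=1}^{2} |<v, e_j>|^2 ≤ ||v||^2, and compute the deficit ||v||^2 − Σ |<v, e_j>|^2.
Σ |<v, e_j>|^2 = 21/17; ||v||^2 = 5; deficit = 64/17

Write each e_j = u_j / sqrt(<u_j, u_j>) where u_j is the displayed integer vector. Then <v, e_j> = <v, u_j> / sqrt(<u_j, u_j>), so |<v, e_j>|^2 = <v, u_j>^2 / <u_j, u_j>.
Coefficients: <v, e_1> = -1/sqrt(2), <v, e_2> = 5/sqrt(34).
Square and sum: Σ |<v, e_j>|^2 = 21/17.
Compute ||v||^2 = v·v = 5.
Deficit = 5 − 21/17 = 64/17 ≥ 0, confirming Bessel's inequality. (The deficit equals ||v − Σ <v,e_j> e_j||^2, the squared distance from v to span{e_j}.)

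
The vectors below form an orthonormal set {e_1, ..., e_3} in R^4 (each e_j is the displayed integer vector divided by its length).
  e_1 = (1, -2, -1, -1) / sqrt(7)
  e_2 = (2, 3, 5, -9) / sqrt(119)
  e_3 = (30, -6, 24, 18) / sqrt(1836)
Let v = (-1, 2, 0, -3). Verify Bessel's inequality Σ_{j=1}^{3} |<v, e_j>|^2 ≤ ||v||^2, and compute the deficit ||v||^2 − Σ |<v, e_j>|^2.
Σ |<v, e_j>|^2 = 41/3; ||v||^2 = 14; deficit = 1/3

Write each e_j = u_j / sqrt(<u_j, u_j>) where u_j is the displayed integer vector. Then <v, e_j> = <v, u_j> / sqrt(<u_j, u_j>), so |<v, e_j>|^2 = <v, u_j>^2 / <u_j, u_j>.
Coefficients: <v, e_1> = -2/sqrt(7), <v, e_2> = 31/sqrt(119), <v, e_3> = -96/sqrt(1836).
Square and sum: Σ |<v, e_j>|^2 = 41/3.
Compute ||v||^2 = v·v = 14.
Deficit = 14 − 41/3 = 1/3 ≥ 0, confirming Bessel's inequality. (The deficit equals ||v − Σ <v,e_j> e_j||^2, the squared distance from v to span{e_j}.)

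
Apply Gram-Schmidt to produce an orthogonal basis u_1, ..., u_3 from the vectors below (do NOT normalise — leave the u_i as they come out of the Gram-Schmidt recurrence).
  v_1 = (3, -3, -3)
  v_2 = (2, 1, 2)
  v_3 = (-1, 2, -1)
Orthogonal basis:
  u_1 = (3, -3, -3)
  u_2 = (7/3, 2/3, 5/3)
  u_3 = (5/13, 20/13, -15/13)

Apply the Gram-Schmidt recurrence
  u_1 = v_1
  u_i = v_i − Σ_{j<i} ((v_i · u_j) / (u_j · u_j)) · u_j.

Step by step this gives:
  u_1 = (3, -3, -3)
  u_2 = (7/3, 2/3, 5/3)
  u_3 = (5/13, 20/13, -15/13)

Orthogonality check:
  u_2 · u_1 = 0 (should be 0)
  u_3 · u_1 = 0 (should be 0)
  u_3 · u_2 = 0 (should be 0)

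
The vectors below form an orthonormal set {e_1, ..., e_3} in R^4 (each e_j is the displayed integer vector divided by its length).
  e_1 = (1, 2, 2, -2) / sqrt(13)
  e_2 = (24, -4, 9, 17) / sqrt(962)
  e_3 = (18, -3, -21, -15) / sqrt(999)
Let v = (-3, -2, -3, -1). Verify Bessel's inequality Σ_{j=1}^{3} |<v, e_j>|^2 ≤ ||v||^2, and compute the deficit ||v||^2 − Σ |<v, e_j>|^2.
Σ |<v, e_j>|^2 = 67/3; ||v||^2 = 23; deficit = 2/3

Write each e_j = u_j / sqrt(<u_j, u_j>) where u_j is the displayed integer vector. Then <v, e_j> = <v, u_j> / sqrt(<u_j, u_j>), so |<v, e_j>|^2 = <v, u_j>^2 / <u_j, u_j>.
Coefficients: <v, e_1> = -11/sqrt(13), <v, e_2> = -108/sqrt(962), <v, e_3> = 30/sqrt(999).
Square and sum: Σ |<v, e_j>|^2 = 67/3.
Compute ||v||^2 = v·v = 23.
Deficit = 23 − 67/3 = 2/3 ≥ 0, confirming Bessel's inequality. (The deficit equals ||v − Σ <v,e_j> e_j||^2, the squared distance from v to span{e_j}.)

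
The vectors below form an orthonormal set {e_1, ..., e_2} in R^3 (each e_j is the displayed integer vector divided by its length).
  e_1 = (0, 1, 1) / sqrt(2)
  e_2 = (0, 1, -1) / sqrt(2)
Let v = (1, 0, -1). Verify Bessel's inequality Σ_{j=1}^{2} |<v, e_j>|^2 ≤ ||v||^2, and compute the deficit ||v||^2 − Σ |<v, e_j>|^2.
Σ |<v, e_j>|^2 = 1; ||v||^2 = 2; deficit = 1

Write each e_j = u_j / sqrt(<u_j, u_j>) where u_j is the displayed integer vector. Then <v, e_j> = <v, u_j> / sqrt(<u_j, u_j>), so |<v, e_j>|^2 = <v, u_j>^2 / <u_j, u_j>.
Coefficients: <v, e_1> = -1/sqrt(2), <v, e_2> = 1/sqrt(2).
Square and sum: Σ |<v, e_j>|^2 = 1.
Compute ||v||^2 = v·v = 2.
Deficit = 2 − 1 = 1 ≥ 0, confirming Bessel's inequality. (The deficit equals ||v − Σ <v,e_j> e_j||^2, the squared distance from v to span{e_j}.)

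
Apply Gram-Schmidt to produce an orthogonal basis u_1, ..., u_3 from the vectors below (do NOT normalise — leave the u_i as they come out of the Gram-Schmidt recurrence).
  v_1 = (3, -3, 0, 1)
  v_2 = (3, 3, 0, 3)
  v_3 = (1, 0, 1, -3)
Orthogonal basis:
  u_1 = (3, -3, 0, 1)
  u_2 = (48/19, 66/19, 0, 54/19)
  u_3 = (11/7, 11/14, 1, -33/14)

Apply the Gram-Schmidt recurrence
  u_1 = v_1
  u_i = v_i − Σ_{j<i} ((v_i · u_j) / (u_j · u_j)) · u_j.

Step by step this gives:
  u_1 = (3, -3, 0, 1)
  u_2 = (48/19, 66/19, 0, 54/19)
  u_3 = (11/7, 11/14, 1, -33/14)

Orthogonality check:
  u_2 · u_1 = 0 (should be 0)
  u_3 · u_1 = 0 (should be 0)
  u_3 · u_2 = 0 (should be 0)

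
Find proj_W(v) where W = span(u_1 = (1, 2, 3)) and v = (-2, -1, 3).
proj_W(v) = (5/14, 5/7, 15/14)

Set up U = [u_1 | ... | u_1] ∈ R^(3×1). The projector onto W = col(U) is P = U (U^T U)^(-1) U^T.
Compute U^T U =
  [14],
and U^T v = (5).
Solve U^T U · c = U^T v for the coefficients: c = (5/14). The projection is proj_W(v) = U c.
Check: (v - proj_W(v)) · u_1 = 0  (should be 0).
Result: proj_W(v) = (5/14, 5/7, 15/14).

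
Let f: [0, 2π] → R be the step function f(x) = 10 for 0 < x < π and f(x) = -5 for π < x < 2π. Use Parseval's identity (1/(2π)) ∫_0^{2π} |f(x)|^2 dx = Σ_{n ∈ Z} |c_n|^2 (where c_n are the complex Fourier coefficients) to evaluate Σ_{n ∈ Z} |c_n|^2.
Σ |c_n|^2 = 125/2

Parseval equates the L^2 energy of f (normalised by 1/(2π)) with the ℓ^2 sum of its Fourier coefficients: (1/(2π)) ∫_0^{2π} |f|^2 = Σ |c_n|^2.
Compute the left side: (1/(2π)) [∫_0^π 10^2 dx + ∫_π^{2π} (-5)^2 dx] = (1/(2π)) · (100π + 25π) = (100 + 25)/2 = 125/2.
So Σ_{n ∈ Z} |c_n|^2 = 125/2.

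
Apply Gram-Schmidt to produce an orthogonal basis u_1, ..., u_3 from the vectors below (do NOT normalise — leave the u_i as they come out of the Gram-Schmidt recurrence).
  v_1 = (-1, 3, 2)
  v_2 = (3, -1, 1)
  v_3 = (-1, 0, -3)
Orthogonal basis:
  u_1 = (-1, 3, 2)
  u_2 = (19/7, -1/7, 11/7)
  u_3 = (95/138, 133/138, -76/69)

Apply the Gram-Schmidt recurrence
  u_1 = v_1
  u_i = v_i − Σ_{j<i} ((v_i · u_j) / (u_j · u_j)) · u_j.

Step by step this gives:
  u_1 = (-1, 3, 2)
  u_2 = (19/7, -1/7, 11/7)
  u_3 = (95/138, 133/138, -76/69)

Orthogonality check:
  u_2 · u_1 = 0 (should be 0)
  u_3 · u_1 = 0 (should be 0)
  u_3 · u_2 = 0 (should be 0)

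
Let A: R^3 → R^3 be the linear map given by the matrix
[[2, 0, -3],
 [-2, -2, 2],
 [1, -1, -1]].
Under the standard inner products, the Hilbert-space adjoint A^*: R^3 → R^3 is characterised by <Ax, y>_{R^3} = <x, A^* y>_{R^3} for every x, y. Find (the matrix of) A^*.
A^* = A^T =
[[2, -2, 1],
 [0, -2, -1],
 [-3, 2, -1]]

For real matrices with standard dot products, the defining identity <Ax, y> = <x, A^* y> gives (Ax)^T y = x^T (A^*) y, i.e. x^T A^T y = x^T (A^*) y. Since this holds for all x, y, we must have A^* = A^T. Therefore
A^* =
[[2, -2, 1],
 [0, -2, -1],
 [-3, 2, -1]].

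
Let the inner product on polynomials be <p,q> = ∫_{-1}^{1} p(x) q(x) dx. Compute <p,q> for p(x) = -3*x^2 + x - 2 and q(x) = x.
<p,q> = 2/3

Expand the product: p(x)·q(x) = -3*x^3 + x^2 - 2*x.
∫_{-1}^{1} of each monomial x^k gives [2/(k+1) if k even, 0 if k odd]. Integrating term-by-term (or equivalently evaluating the antiderivative F(x) = -3*x^4/4 + x^3/3 - x^2 at the endpoints):
  F(1) − F(−1) = -17/12 − (-25/12) = 2/3.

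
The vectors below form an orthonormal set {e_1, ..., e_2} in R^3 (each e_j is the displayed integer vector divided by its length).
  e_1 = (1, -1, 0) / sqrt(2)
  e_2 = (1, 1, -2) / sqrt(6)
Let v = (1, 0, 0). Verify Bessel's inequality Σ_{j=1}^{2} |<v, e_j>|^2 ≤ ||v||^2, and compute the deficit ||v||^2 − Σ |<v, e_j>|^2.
Σ |<v, e_j>|^2 = 2/3; ||v||^2 = 1; deficit = 1/3

Write each e_j = u_j / sqrt(<u_j, u_j>) where u_j is the displayed integer vector. Then <v, e_j> = <v, u_j> / sqrt(<u_j, u_j>), so |<v, e_j>|^2 = <v, u_j>^2 / <u_j, u_j>.
Coefficients: <v, e_1> = 1/sqrt(2), <v, e_2> = 1/sqrt(6).
Square and sum: Σ |<v, e_j>|^2 = 2/3.
Compute ||v||^2 = v·v = 1.
Deficit = 1 − 2/3 = 1/3 ≥ 0, confirming Bessel's inequality. (The deficit equals ||v − Σ <v,e_j> e_j||^2, the squared distance from v to span{e_j}.)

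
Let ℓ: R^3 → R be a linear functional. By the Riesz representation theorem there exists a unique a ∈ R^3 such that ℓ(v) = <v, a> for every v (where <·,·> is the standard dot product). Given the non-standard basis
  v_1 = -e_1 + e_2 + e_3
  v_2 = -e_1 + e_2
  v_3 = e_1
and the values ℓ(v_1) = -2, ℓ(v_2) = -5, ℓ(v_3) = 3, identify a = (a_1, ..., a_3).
a = (3, -2, 3)

Write a = (a_1, ..., a_3) in the standard basis. For each basis vector v_i, ℓ(v_i) = <v_i, a> is a linear equation in the a_j's. Collect the n equations into a matrix system V a = ℓ, where row i of V is v_i (expressed in the standard basis). Since V is invertible (lower-triangular with 1s on the diagonal, up to permutation), solve by back-substitution:
  V =
[[-1, 1, 1],
 [-1, 1, 0],
 [1, 0, 0]]
  V a = (-2, -5, 3)
Solving gives a = (3, -2, 3).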